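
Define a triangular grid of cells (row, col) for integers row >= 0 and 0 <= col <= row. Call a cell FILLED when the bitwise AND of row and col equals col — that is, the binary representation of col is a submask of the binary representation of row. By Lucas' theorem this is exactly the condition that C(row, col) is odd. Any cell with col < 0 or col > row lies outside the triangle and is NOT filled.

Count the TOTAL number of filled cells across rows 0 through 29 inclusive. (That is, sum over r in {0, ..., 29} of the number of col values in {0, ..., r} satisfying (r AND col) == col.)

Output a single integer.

Answer: 195

Derivation:
r0=0 pc0: +1 =1
r1=1 pc1: +2 =3
r2=10 pc1: +2 =5
r3=11 pc2: +4 =9
r4=100 pc1: +2 =11
r5=101 pc2: +4 =15
r6=110 pc2: +4 =19
r7=111 pc3: +8 =27
r8=1000 pc1: +2 =29
r9=1001 pc2: +4 =33
r10=1010 pc2: +4 =37
r11=1011 pc3: +8 =45
r12=1100 pc2: +4 =49
r13=1101 pc3: +8 =57
r14=1110 pc3: +8 =65
r15=1111 pc4: +16 =81
r16=10000 pc1: +2 =83
r17=10001 pc2: +4 =87
r18=10010 pc2: +4 =91
r19=10011 pc3: +8 =99
r20=10100 pc2: +4 =103
r21=10101 pc3: +8 =111
r22=10110 pc3: +8 =119
r23=10111 pc4: +16 =135
r24=11000 pc2: +4 =139
r25=11001 pc3: +8 =147
r26=11010 pc3: +8 =155
r27=11011 pc4: +16 =171
r28=11100 pc3: +8 =179
r29=11101 pc4: +16 =195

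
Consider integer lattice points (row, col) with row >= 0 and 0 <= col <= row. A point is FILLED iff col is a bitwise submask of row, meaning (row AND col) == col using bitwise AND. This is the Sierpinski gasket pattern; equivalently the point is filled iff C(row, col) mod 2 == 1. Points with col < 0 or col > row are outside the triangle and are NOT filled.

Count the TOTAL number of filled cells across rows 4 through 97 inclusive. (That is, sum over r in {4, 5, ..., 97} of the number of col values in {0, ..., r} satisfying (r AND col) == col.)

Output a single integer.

Answer: 1218

Derivation:
r4=100 pc1: +2 =2
r5=101 pc2: +4 =6
r6=110 pc2: +4 =10
r7=111 pc3: +8 =18
r8=1000 pc1: +2 =20
r9=1001 pc2: +4 =24
r10=1010 pc2: +4 =28
r11=1011 pc3: +8 =36
r12=1100 pc2: +4 =40
r13=1101 pc3: +8 =48
r14=1110 pc3: +8 =56
r15=1111 pc4: +16 =72
r16=10000 pc1: +2 =74
r17=10001 pc2: +4 =78
r18=10010 pc2: +4 =82
r19=10011 pc3: +8 =90
r20=10100 pc2: +4 =94
r21=10101 pc3: +8 =102
r22=10110 pc3: +8 =110
r23=10111 pc4: +16 =126
r24=11000 pc2: +4 =130
r25=11001 pc3: +8 =138
r26=11010 pc3: +8 =146
r27=11011 pc4: +16 =162
r28=11100 pc3: +8 =170
r29=11101 pc4: +16 =186
r30=11110 pc4: +16 =202
r31=11111 pc5: +32 =234
r32=100000 pc1: +2 =236
r33=100001 pc2: +4 =240
r34=100010 pc2: +4 =244
r35=100011 pc3: +8 =252
r36=100100 pc2: +4 =256
r37=100101 pc3: +8 =264
r38=100110 pc3: +8 =272
r39=100111 pc4: +16 =288
r40=101000 pc2: +4 =292
r41=101001 pc3: +8 =300
r42=101010 pc3: +8 =308
r43=101011 pc4: +16 =324
r44=101100 pc3: +8 =332
r45=101101 pc4: +16 =348
r46=101110 pc4: +16 =364
r47=101111 pc5: +32 =396
r48=110000 pc2: +4 =400
r49=110001 pc3: +8 =408
r50=110010 pc3: +8 =416
r51=110011 pc4: +16 =432
r52=110100 pc3: +8 =440
r53=110101 pc4: +16 =456
r54=110110 pc4: +16 =472
r55=110111 pc5: +32 =504
r56=111000 pc3: +8 =512
r57=111001 pc4: +16 =528
r58=111010 pc4: +16 =544
r59=111011 pc5: +32 =576
r60=111100 pc4: +16 =592
r61=111101 pc5: +32 =624
r62=111110 pc5: +32 =656
r63=111111 pc6: +64 =720
r64=1000000 pc1: +2 =722
r65=1000001 pc2: +4 =726
r66=1000010 pc2: +4 =730
r67=1000011 pc3: +8 =738
r68=1000100 pc2: +4 =742
r69=1000101 pc3: +8 =750
r70=1000110 pc3: +8 =758
r71=1000111 pc4: +16 =774
r72=1001000 pc2: +4 =778
r73=1001001 pc3: +8 =786
r74=1001010 pc3: +8 =794
r75=1001011 pc4: +16 =810
r76=1001100 pc3: +8 =818
r77=1001101 pc4: +16 =834
r78=1001110 pc4: +16 =850
r79=1001111 pc5: +32 =882
r80=1010000 pc2: +4 =886
r81=1010001 pc3: +8 =894
r82=1010010 pc3: +8 =902
r83=1010011 pc4: +16 =918
r84=1010100 pc3: +8 =926
r85=1010101 pc4: +16 =942
r86=1010110 pc4: +16 =958
r87=1010111 pc5: +32 =990
r88=1011000 pc3: +8 =998
r89=1011001 pc4: +16 =1014
r90=1011010 pc4: +16 =1030
r91=1011011 pc5: +32 =1062
r92=1011100 pc4: +16 =1078
r93=1011101 pc5: +32 =1110
r94=1011110 pc5: +32 =1142
r95=1011111 pc6: +64 =1206
r96=1100000 pc2: +4 =1210
r97=1100001 pc3: +8 =1218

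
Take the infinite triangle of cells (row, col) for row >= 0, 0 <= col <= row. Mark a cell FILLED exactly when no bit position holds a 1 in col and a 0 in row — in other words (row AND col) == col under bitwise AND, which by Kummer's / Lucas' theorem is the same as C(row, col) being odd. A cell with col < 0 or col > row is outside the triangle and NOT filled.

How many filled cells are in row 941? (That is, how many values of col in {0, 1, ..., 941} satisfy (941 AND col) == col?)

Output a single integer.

Answer: 128

Derivation:
941 in binary = 1110101101
popcount(941) = number of 1-bits in 1110101101 = 7
A col c satisfies (941 AND c) == c iff every set bit of c is also set in 941; each of the 7 set bits of 941 can independently be on or off in c.
count = 2^7 = 128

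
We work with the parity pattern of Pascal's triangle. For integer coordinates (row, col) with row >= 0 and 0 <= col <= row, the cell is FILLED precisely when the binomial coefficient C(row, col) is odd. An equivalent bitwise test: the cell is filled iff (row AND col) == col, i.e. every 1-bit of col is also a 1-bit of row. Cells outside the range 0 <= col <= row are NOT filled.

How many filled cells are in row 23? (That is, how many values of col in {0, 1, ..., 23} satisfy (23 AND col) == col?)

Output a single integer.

23 in binary = 10111
popcount(23) = number of 1-bits in 10111 = 4
A col c satisfies (23 AND c) == c iff every set bit of c is also set in 23; each of the 4 set bits of 23 can independently be on or off in c.
count = 2^4 = 16

Answer: 16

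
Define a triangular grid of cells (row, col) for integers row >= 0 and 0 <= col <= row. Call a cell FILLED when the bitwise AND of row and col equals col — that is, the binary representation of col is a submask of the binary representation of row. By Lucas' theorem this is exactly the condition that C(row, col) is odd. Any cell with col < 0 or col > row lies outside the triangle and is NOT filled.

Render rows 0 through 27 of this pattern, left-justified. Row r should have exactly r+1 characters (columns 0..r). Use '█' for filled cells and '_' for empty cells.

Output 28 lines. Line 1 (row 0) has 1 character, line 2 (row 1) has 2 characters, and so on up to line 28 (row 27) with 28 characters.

r0=0: █
r1=1: ██
r2=10: █_█
r3=11: ████
r4=100: █___█
r5=101: ██__██
r6=110: █_█_█_█
r7=111: ████████
r8=1000: █_______█
r9=1001: ██______██
r10=1010: █_█_____█_█
r11=1011: ████____████
r12=1100: █___█___█___█
r13=1101: ██__██__██__██
r14=1110: █_█_█_█_█_█_█_█
r15=1111: ████████████████
r16=10000: █_______________█
r17=10001: ██______________██
r18=10010: █_█_____________█_█
r19=10011: ████____________████
r20=10100: █___█___________█___█
r21=10101: ██__██__________██__██
r22=10110: █_█_█_█_________█_█_█_█
r23=10111: ████████________████████
r24=11000: █_______█_______█_______█
r25=11001: ██______██______██______██
r26=11010: █_█_____█_█_____█_█_____█_█
r27=11011: ████____████____████____████

Answer: █
██
█_█
████
█___█
██__██
█_█_█_█
████████
█_______█
██______██
█_█_____█_█
████____████
█___█___█___█
██__██__██__██
█_█_█_█_█_█_█_█
████████████████
█_______________█
██______________██
█_█_____________█_█
████____________████
█___█___________█___█
██__██__________██__██
█_█_█_█_________█_█_█_█
████████________████████
█_______█_______█_______█
██______██______██______██
█_█_____█_█_____█_█_____█_█
████____████____████____████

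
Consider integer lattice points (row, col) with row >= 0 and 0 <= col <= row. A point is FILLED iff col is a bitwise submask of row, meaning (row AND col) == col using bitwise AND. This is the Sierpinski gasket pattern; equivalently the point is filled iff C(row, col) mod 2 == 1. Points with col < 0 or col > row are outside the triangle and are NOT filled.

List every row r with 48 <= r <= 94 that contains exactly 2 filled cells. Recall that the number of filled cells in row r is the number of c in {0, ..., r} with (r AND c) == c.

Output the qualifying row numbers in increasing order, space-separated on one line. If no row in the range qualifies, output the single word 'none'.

Answer: 64

Derivation:
Row r has 2^popcount(r) filled cells, so we need popcount(r) = log2(2) = 1.
Scan r = 48..94 and keep those with exactly 1 one-bits:
r=48=110000 popcount=2 -> skip
r=49=110001 popcount=3 -> skip
r=50=110010 popcount=3 -> skip
r=51=110011 popcount=4 -> skip
r=52=110100 popcount=3 -> skip
r=53=110101 popcount=4 -> skip
r=54=110110 popcount=4 -> skip
r=55=110111 popcount=5 -> skip
r=56=111000 popcount=3 -> skip
r=57=111001 popcount=4 -> skip
r=58=111010 popcount=4 -> skip
r=59=111011 popcount=5 -> skip
r=60=111100 popcount=4 -> skip
r=61=111101 popcount=5 -> skip
r=62=111110 popcount=5 -> skip
r=63=111111 popcount=6 -> skip
r=64=1000000 popcount=1 -> KEEP
r=65=1000001 popcount=2 -> skip
r=66=1000010 popcount=2 -> skip
r=67=1000011 popcount=3 -> skip
r=68=1000100 popcount=2 -> skip
r=69=1000101 popcount=3 -> skip
r=70=1000110 popcount=3 -> skip
r=71=1000111 popcount=4 -> skip
r=72=1001000 popcount=2 -> skip
r=73=1001001 popcount=3 -> skip
r=74=1001010 popcount=3 -> skip
r=75=1001011 popcount=4 -> skip
r=76=1001100 popcount=3 -> skip
r=77=1001101 popcount=4 -> skip
r=78=1001110 popcount=4 -> skip
r=79=1001111 popcount=5 -> skip
r=80=1010000 popcount=2 -> skip
r=81=1010001 popcount=3 -> skip
r=82=1010010 popcount=3 -> skip
r=83=1010011 popcount=4 -> skip
r=84=1010100 popcount=3 -> skip
r=85=1010101 popcount=4 -> skip
r=86=1010110 popcount=4 -> skip
r=87=1010111 popcount=5 -> skip
r=88=1011000 popcount=3 -> skip
r=89=1011001 popcount=4 -> skip
r=90=1011010 popcount=4 -> skip
r=91=1011011 popcount=5 -> skip
r=92=1011100 popcount=4 -> skip
r=93=1011101 popcount=5 -> skip
r=94=1011110 popcount=5 -> skip
Kept rows: 64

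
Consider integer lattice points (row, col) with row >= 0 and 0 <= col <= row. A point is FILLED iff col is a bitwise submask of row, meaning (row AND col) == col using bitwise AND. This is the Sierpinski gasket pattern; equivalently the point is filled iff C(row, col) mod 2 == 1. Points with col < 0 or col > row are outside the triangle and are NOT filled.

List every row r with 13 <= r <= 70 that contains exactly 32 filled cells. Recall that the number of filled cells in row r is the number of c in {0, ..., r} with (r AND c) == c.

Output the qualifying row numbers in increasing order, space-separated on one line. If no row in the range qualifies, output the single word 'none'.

Row r has 2^popcount(r) filled cells, so we need popcount(r) = log2(32) = 5.
Scan r = 13..70 and keep those with exactly 5 one-bits:
r=13=1101 popcount=3 -> skip
r=14=1110 popcount=3 -> skip
r=15=1111 popcount=4 -> skip
r=16=10000 popcount=1 -> skip
r=17=10001 popcount=2 -> skip
r=18=10010 popcount=2 -> skip
r=19=10011 popcount=3 -> skip
r=20=10100 popcount=2 -> skip
r=21=10101 popcount=3 -> skip
r=22=10110 popcount=3 -> skip
r=23=10111 popcount=4 -> skip
r=24=11000 popcount=2 -> skip
r=25=11001 popcount=3 -> skip
r=26=11010 popcount=3 -> skip
r=27=11011 popcount=4 -> skip
r=28=11100 popcount=3 -> skip
r=29=11101 popcount=4 -> skip
r=30=11110 popcount=4 -> skip
r=31=11111 popcount=5 -> KEEP
r=32=100000 popcount=1 -> skip
r=33=100001 popcount=2 -> skip
r=34=100010 popcount=2 -> skip
r=35=100011 popcount=3 -> skip
r=36=100100 popcount=2 -> skip
r=37=100101 popcount=3 -> skip
r=38=100110 popcount=3 -> skip
r=39=100111 popcount=4 -> skip
r=40=101000 popcount=2 -> skip
r=41=101001 popcount=3 -> skip
r=42=101010 popcount=3 -> skip
r=43=101011 popcount=4 -> skip
r=44=101100 popcount=3 -> skip
r=45=101101 popcount=4 -> skip
r=46=101110 popcount=4 -> skip
r=47=101111 popcount=5 -> KEEP
r=48=110000 popcount=2 -> skip
r=49=110001 popcount=3 -> skip
r=50=110010 popcount=3 -> skip
r=51=110011 popcount=4 -> skip
r=52=110100 popcount=3 -> skip
r=53=110101 popcount=4 -> skip
r=54=110110 popcount=4 -> skip
r=55=110111 popcount=5 -> KEEP
r=56=111000 popcount=3 -> skip
r=57=111001 popcount=4 -> skip
r=58=111010 popcount=4 -> skip
r=59=111011 popcount=5 -> KEEP
r=60=111100 popcount=4 -> skip
r=61=111101 popcount=5 -> KEEP
r=62=111110 popcount=5 -> KEEP
r=63=111111 popcount=6 -> skip
r=64=1000000 popcount=1 -> skip
r=65=1000001 popcount=2 -> skip
r=66=1000010 popcount=2 -> skip
r=67=1000011 popcount=3 -> skip
r=68=1000100 popcount=2 -> skip
r=69=1000101 popcount=3 -> skip
r=70=1000110 popcount=3 -> skip
Kept rows: 31 47 55 59 61 62

Answer: 31 47 55 59 61 62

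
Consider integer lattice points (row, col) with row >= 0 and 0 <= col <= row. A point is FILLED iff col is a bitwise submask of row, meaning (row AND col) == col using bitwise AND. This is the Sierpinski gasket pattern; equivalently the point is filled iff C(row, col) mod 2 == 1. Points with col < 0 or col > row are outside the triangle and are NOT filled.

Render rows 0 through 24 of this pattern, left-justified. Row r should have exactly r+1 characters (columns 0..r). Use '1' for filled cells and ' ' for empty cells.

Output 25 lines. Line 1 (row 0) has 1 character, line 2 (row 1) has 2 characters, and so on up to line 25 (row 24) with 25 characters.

r0=0: 1
r1=1: 11
r2=10: 1 1
r3=11: 1111
r4=100: 1   1
r5=101: 11  11
r6=110: 1 1 1 1
r7=111: 11111111
r8=1000: 1       1
r9=1001: 11      11
r10=1010: 1 1     1 1
r11=1011: 1111    1111
r12=1100: 1   1   1   1
r13=1101: 11  11  11  11
r14=1110: 1 1 1 1 1 1 1 1
r15=1111: 1111111111111111
r16=10000: 1               1
r17=10001: 11              11
r18=10010: 1 1             1 1
r19=10011: 1111            1111
r20=10100: 1   1           1   1
r21=10101: 11  11          11  11
r22=10110: 1 1 1 1         1 1 1 1
r23=10111: 11111111        11111111
r24=11000: 1       1       1       1

Answer: 1
11
1 1
1111
1   1
11  11
1 1 1 1
11111111
1       1
11      11
1 1     1 1
1111    1111
1   1   1   1
11  11  11  11
1 1 1 1 1 1 1 1
1111111111111111
1               1
11              11
1 1             1 1
1111            1111
1   1           1   1
11  11          11  11
1 1 1 1         1 1 1 1
11111111        11111111
1       1       1       1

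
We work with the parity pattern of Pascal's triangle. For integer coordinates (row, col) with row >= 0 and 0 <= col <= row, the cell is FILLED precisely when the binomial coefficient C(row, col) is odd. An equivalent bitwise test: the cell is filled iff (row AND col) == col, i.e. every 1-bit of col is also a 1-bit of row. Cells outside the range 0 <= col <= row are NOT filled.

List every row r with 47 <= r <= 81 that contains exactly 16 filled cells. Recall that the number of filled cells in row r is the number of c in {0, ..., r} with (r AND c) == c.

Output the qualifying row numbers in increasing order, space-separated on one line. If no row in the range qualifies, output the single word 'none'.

Answer: 51 53 54 57 58 60 71 75 77 78

Derivation:
Row r has 2^popcount(r) filled cells, so we need popcount(r) = log2(16) = 4.
Scan r = 47..81 and keep those with exactly 4 one-bits:
r=47=101111 popcount=5 -> skip
r=48=110000 popcount=2 -> skip
r=49=110001 popcount=3 -> skip
r=50=110010 popcount=3 -> skip
r=51=110011 popcount=4 -> KEEP
r=52=110100 popcount=3 -> skip
r=53=110101 popcount=4 -> KEEP
r=54=110110 popcount=4 -> KEEP
r=55=110111 popcount=5 -> skip
r=56=111000 popcount=3 -> skip
r=57=111001 popcount=4 -> KEEP
r=58=111010 popcount=4 -> KEEP
r=59=111011 popcount=5 -> skip
r=60=111100 popcount=4 -> KEEP
r=61=111101 popcount=5 -> skip
r=62=111110 popcount=5 -> skip
r=63=111111 popcount=6 -> skip
r=64=1000000 popcount=1 -> skip
r=65=1000001 popcount=2 -> skip
r=66=1000010 popcount=2 -> skip
r=67=1000011 popcount=3 -> skip
r=68=1000100 popcount=2 -> skip
r=69=1000101 popcount=3 -> skip
r=70=1000110 popcount=3 -> skip
r=71=1000111 popcount=4 -> KEEP
r=72=1001000 popcount=2 -> skip
r=73=1001001 popcount=3 -> skip
r=74=1001010 popcount=3 -> skip
r=75=1001011 popcount=4 -> KEEP
r=76=1001100 popcount=3 -> skip
r=77=1001101 popcount=4 -> KEEP
r=78=1001110 popcount=4 -> KEEP
r=79=1001111 popcount=5 -> skip
r=80=1010000 popcount=2 -> skip
r=81=1010001 popcount=3 -> skip
Kept rows: 51 53 54 57 58 60 71 75 77 78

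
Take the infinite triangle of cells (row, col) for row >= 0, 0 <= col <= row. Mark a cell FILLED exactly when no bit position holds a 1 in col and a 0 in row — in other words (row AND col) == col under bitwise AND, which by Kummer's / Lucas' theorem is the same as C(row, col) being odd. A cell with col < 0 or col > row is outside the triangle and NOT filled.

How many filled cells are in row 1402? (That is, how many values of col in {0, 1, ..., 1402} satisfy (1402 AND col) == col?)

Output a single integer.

Answer: 128

Derivation:
1402 in binary = 10101111010
popcount(1402) = number of 1-bits in 10101111010 = 7
A col c satisfies (1402 AND c) == c iff every set bit of c is also set in 1402; each of the 7 set bits of 1402 can independently be on or off in c.
count = 2^7 = 128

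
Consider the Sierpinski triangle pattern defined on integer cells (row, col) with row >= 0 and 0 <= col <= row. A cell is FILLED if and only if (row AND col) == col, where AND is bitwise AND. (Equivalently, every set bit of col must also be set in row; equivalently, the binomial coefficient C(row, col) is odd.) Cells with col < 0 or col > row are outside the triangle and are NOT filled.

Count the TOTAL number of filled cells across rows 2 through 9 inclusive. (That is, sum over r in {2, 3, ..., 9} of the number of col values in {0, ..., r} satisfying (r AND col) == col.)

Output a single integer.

r2=10 pc1: +2 =2
r3=11 pc2: +4 =6
r4=100 pc1: +2 =8
r5=101 pc2: +4 =12
r6=110 pc2: +4 =16
r7=111 pc3: +8 =24
r8=1000 pc1: +2 =26
r9=1001 pc2: +4 =30

Answer: 30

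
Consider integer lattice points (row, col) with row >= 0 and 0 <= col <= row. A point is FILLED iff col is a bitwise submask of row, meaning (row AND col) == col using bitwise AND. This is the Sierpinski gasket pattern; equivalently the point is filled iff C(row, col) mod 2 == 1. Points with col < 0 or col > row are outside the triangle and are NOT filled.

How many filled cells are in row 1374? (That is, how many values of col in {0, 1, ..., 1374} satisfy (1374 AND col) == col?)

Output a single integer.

Answer: 128

Derivation:
1374 in binary = 10101011110
popcount(1374) = number of 1-bits in 10101011110 = 7
A col c satisfies (1374 AND c) == c iff every set bit of c is also set in 1374; each of the 7 set bits of 1374 can independently be on or off in c.
count = 2^7 = 128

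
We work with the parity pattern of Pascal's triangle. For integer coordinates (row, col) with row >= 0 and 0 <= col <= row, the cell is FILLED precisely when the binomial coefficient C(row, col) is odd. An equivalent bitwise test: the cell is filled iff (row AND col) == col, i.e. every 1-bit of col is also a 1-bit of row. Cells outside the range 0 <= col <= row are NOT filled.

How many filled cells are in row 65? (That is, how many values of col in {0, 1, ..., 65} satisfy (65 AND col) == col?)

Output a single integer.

Answer: 4

Derivation:
65 in binary = 1000001
popcount(65) = number of 1-bits in 1000001 = 2
A col c satisfies (65 AND c) == c iff every set bit of c is also set in 65; each of the 2 set bits of 65 can independently be on or off in c.
count = 2^2 = 4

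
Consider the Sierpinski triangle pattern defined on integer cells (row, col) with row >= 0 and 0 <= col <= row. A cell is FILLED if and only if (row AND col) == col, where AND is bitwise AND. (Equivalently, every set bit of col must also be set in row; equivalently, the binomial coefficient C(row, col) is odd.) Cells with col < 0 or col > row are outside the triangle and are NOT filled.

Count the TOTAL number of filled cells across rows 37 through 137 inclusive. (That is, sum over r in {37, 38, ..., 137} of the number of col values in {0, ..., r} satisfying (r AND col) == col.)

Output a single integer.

r37=100101 pc3: +8 =8
r38=100110 pc3: +8 =16
r39=100111 pc4: +16 =32
r40=101000 pc2: +4 =36
r41=101001 pc3: +8 =44
r42=101010 pc3: +8 =52
r43=101011 pc4: +16 =68
r44=101100 pc3: +8 =76
r45=101101 pc4: +16 =92
r46=101110 pc4: +16 =108
r47=101111 pc5: +32 =140
r48=110000 pc2: +4 =144
r49=110001 pc3: +8 =152
r50=110010 pc3: +8 =160
r51=110011 pc4: +16 =176
r52=110100 pc3: +8 =184
r53=110101 pc4: +16 =200
r54=110110 pc4: +16 =216
r55=110111 pc5: +32 =248
r56=111000 pc3: +8 =256
r57=111001 pc4: +16 =272
r58=111010 pc4: +16 =288
r59=111011 pc5: +32 =320
r60=111100 pc4: +16 =336
r61=111101 pc5: +32 =368
r62=111110 pc5: +32 =400
r63=111111 pc6: +64 =464
r64=1000000 pc1: +2 =466
r65=1000001 pc2: +4 =470
r66=1000010 pc2: +4 =474
r67=1000011 pc3: +8 =482
r68=1000100 pc2: +4 =486
r69=1000101 pc3: +8 =494
r70=1000110 pc3: +8 =502
r71=1000111 pc4: +16 =518
r72=1001000 pc2: +4 =522
r73=1001001 pc3: +8 =530
r74=1001010 pc3: +8 =538
r75=1001011 pc4: +16 =554
r76=1001100 pc3: +8 =562
r77=1001101 pc4: +16 =578
r78=1001110 pc4: +16 =594
r79=1001111 pc5: +32 =626
r80=1010000 pc2: +4 =630
r81=1010001 pc3: +8 =638
r82=1010010 pc3: +8 =646
r83=1010011 pc4: +16 =662
r84=1010100 pc3: +8 =670
r85=1010101 pc4: +16 =686
r86=1010110 pc4: +16 =702
r87=1010111 pc5: +32 =734
r88=1011000 pc3: +8 =742
r89=1011001 pc4: +16 =758
r90=1011010 pc4: +16 =774
r91=1011011 pc5: +32 =806
r92=1011100 pc4: +16 =822
r93=1011101 pc5: +32 =854
r94=1011110 pc5: +32 =886
r95=1011111 pc6: +64 =950
r96=1100000 pc2: +4 =954
r97=1100001 pc3: +8 =962
r98=1100010 pc3: +8 =970
r99=1100011 pc4: +16 =986
r100=1100100 pc3: +8 =994
r101=1100101 pc4: +16 =1010
r102=1100110 pc4: +16 =1026
r103=1100111 pc5: +32 =1058
r104=1101000 pc3: +8 =1066
r105=1101001 pc4: +16 =1082
r106=1101010 pc4: +16 =1098
r107=1101011 pc5: +32 =1130
r108=1101100 pc4: +16 =1146
r109=1101101 pc5: +32 =1178
r110=1101110 pc5: +32 =1210
r111=1101111 pc6: +64 =1274
r112=1110000 pc3: +8 =1282
r113=1110001 pc4: +16 =1298
r114=1110010 pc4: +16 =1314
r115=1110011 pc5: +32 =1346
r116=1110100 pc4: +16 =1362
r117=1110101 pc5: +32 =1394
r118=1110110 pc5: +32 =1426
r119=1110111 pc6: +64 =1490
r120=1111000 pc4: +16 =1506
r121=1111001 pc5: +32 =1538
r122=1111010 pc5: +32 =1570
r123=1111011 pc6: +64 =1634
r124=1111100 pc5: +32 =1666
r125=1111101 pc6: +64 =1730
r126=1111110 pc6: +64 =1794
r127=1111111 pc7: +128 =1922
r128=10000000 pc1: +2 =1924
r129=10000001 pc2: +4 =1928
r130=10000010 pc2: +4 =1932
r131=10000011 pc3: +8 =1940
r132=10000100 pc2: +4 =1944
r133=10000101 pc3: +8 =1952
r134=10000110 pc3: +8 =1960
r135=10000111 pc4: +16 =1976
r136=10001000 pc2: +4 =1980
r137=10001001 pc3: +8 =1988

Answer: 1988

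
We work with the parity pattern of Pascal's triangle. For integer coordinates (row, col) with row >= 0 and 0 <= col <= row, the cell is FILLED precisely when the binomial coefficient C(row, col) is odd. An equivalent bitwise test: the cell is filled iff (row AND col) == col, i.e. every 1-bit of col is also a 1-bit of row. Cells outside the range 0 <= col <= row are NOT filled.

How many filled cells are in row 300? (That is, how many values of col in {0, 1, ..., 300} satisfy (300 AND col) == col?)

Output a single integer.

300 in binary = 100101100
popcount(300) = number of 1-bits in 100101100 = 4
A col c satisfies (300 AND c) == c iff every set bit of c is also set in 300; each of the 4 set bits of 300 can independently be on or off in c.
count = 2^4 = 16

Answer: 16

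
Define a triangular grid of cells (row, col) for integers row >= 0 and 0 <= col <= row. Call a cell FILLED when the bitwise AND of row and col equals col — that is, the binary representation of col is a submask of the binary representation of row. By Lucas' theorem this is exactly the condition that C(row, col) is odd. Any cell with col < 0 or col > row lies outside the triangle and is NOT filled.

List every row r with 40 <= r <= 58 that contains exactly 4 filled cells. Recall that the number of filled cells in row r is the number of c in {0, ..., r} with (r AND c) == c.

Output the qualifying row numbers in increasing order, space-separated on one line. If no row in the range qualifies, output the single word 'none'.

Answer: 40 48

Derivation:
Row r has 2^popcount(r) filled cells, so we need popcount(r) = log2(4) = 2.
Scan r = 40..58 and keep those with exactly 2 one-bits:
r=40=101000 popcount=2 -> KEEP
r=41=101001 popcount=3 -> skip
r=42=101010 popcount=3 -> skip
r=43=101011 popcount=4 -> skip
r=44=101100 popcount=3 -> skip
r=45=101101 popcount=4 -> skip
r=46=101110 popcount=4 -> skip
r=47=101111 popcount=5 -> skip
r=48=110000 popcount=2 -> KEEP
r=49=110001 popcount=3 -> skip
r=50=110010 popcount=3 -> skip
r=51=110011 popcount=4 -> skip
r=52=110100 popcount=3 -> skip
r=53=110101 popcount=4 -> skip
r=54=110110 popcount=4 -> skip
r=55=110111 popcount=5 -> skip
r=56=111000 popcount=3 -> skip
r=57=111001 popcount=4 -> skip
r=58=111010 popcount=4 -> skip
Kept rows: 40 48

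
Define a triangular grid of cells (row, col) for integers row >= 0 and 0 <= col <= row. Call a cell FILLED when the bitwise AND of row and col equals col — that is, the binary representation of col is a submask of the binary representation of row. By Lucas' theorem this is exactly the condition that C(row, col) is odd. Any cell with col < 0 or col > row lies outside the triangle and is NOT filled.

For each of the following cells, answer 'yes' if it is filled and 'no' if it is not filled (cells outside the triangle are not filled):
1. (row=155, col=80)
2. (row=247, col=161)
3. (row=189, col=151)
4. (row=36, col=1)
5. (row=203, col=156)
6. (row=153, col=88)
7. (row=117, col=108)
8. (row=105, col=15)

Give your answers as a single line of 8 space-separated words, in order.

(155,80): row=0b10011011, col=0b1010000, row AND col = 0b10000 = 16; 16 != 80 -> empty
(247,161): row=0b11110111, col=0b10100001, row AND col = 0b10100001 = 161; 161 == 161 -> filled
(189,151): row=0b10111101, col=0b10010111, row AND col = 0b10010101 = 149; 149 != 151 -> empty
(36,1): row=0b100100, col=0b1, row AND col = 0b0 = 0; 0 != 1 -> empty
(203,156): row=0b11001011, col=0b10011100, row AND col = 0b10001000 = 136; 136 != 156 -> empty
(153,88): row=0b10011001, col=0b1011000, row AND col = 0b11000 = 24; 24 != 88 -> empty
(117,108): row=0b1110101, col=0b1101100, row AND col = 0b1100100 = 100; 100 != 108 -> empty
(105,15): row=0b1101001, col=0b1111, row AND col = 0b1001 = 9; 9 != 15 -> empty

Answer: no yes no no no no no no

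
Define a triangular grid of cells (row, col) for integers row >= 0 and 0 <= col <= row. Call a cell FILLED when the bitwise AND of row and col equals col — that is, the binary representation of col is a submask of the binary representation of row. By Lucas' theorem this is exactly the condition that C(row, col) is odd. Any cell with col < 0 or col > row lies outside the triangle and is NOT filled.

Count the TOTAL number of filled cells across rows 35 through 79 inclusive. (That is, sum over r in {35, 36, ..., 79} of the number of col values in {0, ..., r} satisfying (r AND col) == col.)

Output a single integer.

r35=100011 pc3: +8 =8
r36=100100 pc2: +4 =12
r37=100101 pc3: +8 =20
r38=100110 pc3: +8 =28
r39=100111 pc4: +16 =44
r40=101000 pc2: +4 =48
r41=101001 pc3: +8 =56
r42=101010 pc3: +8 =64
r43=101011 pc4: +16 =80
r44=101100 pc3: +8 =88
r45=101101 pc4: +16 =104
r46=101110 pc4: +16 =120
r47=101111 pc5: +32 =152
r48=110000 pc2: +4 =156
r49=110001 pc3: +8 =164
r50=110010 pc3: +8 =172
r51=110011 pc4: +16 =188
r52=110100 pc3: +8 =196
r53=110101 pc4: +16 =212
r54=110110 pc4: +16 =228
r55=110111 pc5: +32 =260
r56=111000 pc3: +8 =268
r57=111001 pc4: +16 =284
r58=111010 pc4: +16 =300
r59=111011 pc5: +32 =332
r60=111100 pc4: +16 =348
r61=111101 pc5: +32 =380
r62=111110 pc5: +32 =412
r63=111111 pc6: +64 =476
r64=1000000 pc1: +2 =478
r65=1000001 pc2: +4 =482
r66=1000010 pc2: +4 =486
r67=1000011 pc3: +8 =494
r68=1000100 pc2: +4 =498
r69=1000101 pc3: +8 =506
r70=1000110 pc3: +8 =514
r71=1000111 pc4: +16 =530
r72=1001000 pc2: +4 =534
r73=1001001 pc3: +8 =542
r74=1001010 pc3: +8 =550
r75=1001011 pc4: +16 =566
r76=1001100 pc3: +8 =574
r77=1001101 pc4: +16 =590
r78=1001110 pc4: +16 =606
r79=1001111 pc5: +32 =638

Answer: 638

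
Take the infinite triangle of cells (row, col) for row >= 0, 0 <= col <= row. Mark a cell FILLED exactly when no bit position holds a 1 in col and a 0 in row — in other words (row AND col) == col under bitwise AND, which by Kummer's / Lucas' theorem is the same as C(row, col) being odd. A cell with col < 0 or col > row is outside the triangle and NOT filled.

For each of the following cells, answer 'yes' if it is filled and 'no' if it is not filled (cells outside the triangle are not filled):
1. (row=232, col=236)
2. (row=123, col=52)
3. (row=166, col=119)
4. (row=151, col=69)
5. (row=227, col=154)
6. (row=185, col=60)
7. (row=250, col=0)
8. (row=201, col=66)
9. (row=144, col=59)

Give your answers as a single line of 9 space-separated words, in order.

Answer: no no no no no no yes no no

Derivation:
(232,236): col outside [0, 232] -> not filled
(123,52): row=0b1111011, col=0b110100, row AND col = 0b110000 = 48; 48 != 52 -> empty
(166,119): row=0b10100110, col=0b1110111, row AND col = 0b100110 = 38; 38 != 119 -> empty
(151,69): row=0b10010111, col=0b1000101, row AND col = 0b101 = 5; 5 != 69 -> empty
(227,154): row=0b11100011, col=0b10011010, row AND col = 0b10000010 = 130; 130 != 154 -> empty
(185,60): row=0b10111001, col=0b111100, row AND col = 0b111000 = 56; 56 != 60 -> empty
(250,0): row=0b11111010, col=0b0, row AND col = 0b0 = 0; 0 == 0 -> filled
(201,66): row=0b11001001, col=0b1000010, row AND col = 0b1000000 = 64; 64 != 66 -> empty
(144,59): row=0b10010000, col=0b111011, row AND col = 0b10000 = 16; 16 != 59 -> empty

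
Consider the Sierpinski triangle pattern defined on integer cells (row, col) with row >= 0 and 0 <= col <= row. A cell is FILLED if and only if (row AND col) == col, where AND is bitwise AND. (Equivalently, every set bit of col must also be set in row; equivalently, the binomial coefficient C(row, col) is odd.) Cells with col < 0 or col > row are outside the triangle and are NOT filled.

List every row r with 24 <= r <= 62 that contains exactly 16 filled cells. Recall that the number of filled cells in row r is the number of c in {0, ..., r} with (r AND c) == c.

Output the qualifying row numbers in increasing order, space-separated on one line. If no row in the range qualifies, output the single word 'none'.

Answer: 27 29 30 39 43 45 46 51 53 54 57 58 60

Derivation:
Row r has 2^popcount(r) filled cells, so we need popcount(r) = log2(16) = 4.
Scan r = 24..62 and keep those with exactly 4 one-bits:
r=24=11000 popcount=2 -> skip
r=25=11001 popcount=3 -> skip
r=26=11010 popcount=3 -> skip
r=27=11011 popcount=4 -> KEEP
r=28=11100 popcount=3 -> skip
r=29=11101 popcount=4 -> KEEP
r=30=11110 popcount=4 -> KEEP
r=31=11111 popcount=5 -> skip
r=32=100000 popcount=1 -> skip
r=33=100001 popcount=2 -> skip
r=34=100010 popcount=2 -> skip
r=35=100011 popcount=3 -> skip
r=36=100100 popcount=2 -> skip
r=37=100101 popcount=3 -> skip
r=38=100110 popcount=3 -> skip
r=39=100111 popcount=4 -> KEEP
r=40=101000 popcount=2 -> skip
r=41=101001 popcount=3 -> skip
r=42=101010 popcount=3 -> skip
r=43=101011 popcount=4 -> KEEP
r=44=101100 popcount=3 -> skip
r=45=101101 popcount=4 -> KEEP
r=46=101110 popcount=4 -> KEEP
r=47=101111 popcount=5 -> skip
r=48=110000 popcount=2 -> skip
r=49=110001 popcount=3 -> skip
r=50=110010 popcount=3 -> skip
r=51=110011 popcount=4 -> KEEP
r=52=110100 popcount=3 -> skip
r=53=110101 popcount=4 -> KEEP
r=54=110110 popcount=4 -> KEEP
r=55=110111 popcount=5 -> skip
r=56=111000 popcount=3 -> skip
r=57=111001 popcount=4 -> KEEP
r=58=111010 popcount=4 -> KEEP
r=59=111011 popcount=5 -> skip
r=60=111100 popcount=4 -> KEEP
r=61=111101 popcount=5 -> skip
r=62=111110 popcount=5 -> skip
Kept rows: 27 29 30 39 43 45 46 51 53 54 57 58 60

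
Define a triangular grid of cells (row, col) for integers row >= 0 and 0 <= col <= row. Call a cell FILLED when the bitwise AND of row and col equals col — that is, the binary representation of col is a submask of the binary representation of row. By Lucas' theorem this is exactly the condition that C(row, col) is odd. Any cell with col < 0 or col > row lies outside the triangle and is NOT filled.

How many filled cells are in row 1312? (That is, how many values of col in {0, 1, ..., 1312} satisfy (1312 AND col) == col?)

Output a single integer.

1312 in binary = 10100100000
popcount(1312) = number of 1-bits in 10100100000 = 3
A col c satisfies (1312 AND c) == c iff every set bit of c is also set in 1312; each of the 3 set bits of 1312 can independently be on or off in c.
count = 2^3 = 8

Answer: 8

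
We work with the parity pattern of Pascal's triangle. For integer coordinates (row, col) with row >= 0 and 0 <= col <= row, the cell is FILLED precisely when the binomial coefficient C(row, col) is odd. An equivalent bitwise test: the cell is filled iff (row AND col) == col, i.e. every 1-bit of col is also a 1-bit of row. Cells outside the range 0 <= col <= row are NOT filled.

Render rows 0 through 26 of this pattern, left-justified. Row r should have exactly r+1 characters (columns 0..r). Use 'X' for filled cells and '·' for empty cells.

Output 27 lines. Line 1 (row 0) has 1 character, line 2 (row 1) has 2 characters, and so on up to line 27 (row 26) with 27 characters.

r0=0: X
r1=1: XX
r2=10: X·X
r3=11: XXXX
r4=100: X···X
r5=101: XX··XX
r6=110: X·X·X·X
r7=111: XXXXXXXX
r8=1000: X·······X
r9=1001: XX······XX
r10=1010: X·X·····X·X
r11=1011: XXXX····XXXX
r12=1100: X···X···X···X
r13=1101: XX··XX··XX··XX
r14=1110: X·X·X·X·X·X·X·X
r15=1111: XXXXXXXXXXXXXXXX
r16=10000: X···············X
r17=10001: XX··············XX
r18=10010: X·X·············X·X
r19=10011: XXXX············XXXX
r20=10100: X···X···········X···X
r21=10101: XX··XX··········XX··XX
r22=10110: X·X·X·X·········X·X·X·X
r23=10111: XXXXXXXX········XXXXXXXX
r24=11000: X·······X·······X·······X
r25=11001: XX······XX······XX······XX
r26=11010: X·X·····X·X·····X·X·····X·X

Answer: X
XX
X·X
XXXX
X···X
XX··XX
X·X·X·X
XXXXXXXX
X·······X
XX······XX
X·X·····X·X
XXXX····XXXX
X···X···X···X
XX··XX··XX··XX
X·X·X·X·X·X·X·X
XXXXXXXXXXXXXXXX
X···············X
XX··············XX
X·X·············X·X
XXXX············XXXX
X···X···········X···X
XX··XX··········XX··XX
X·X·X·X·········X·X·X·X
XXXXXXXX········XXXXXXXX
X·······X·······X·······X
XX······XX······XX······XX
X·X·····X·X·····X·X·····X·X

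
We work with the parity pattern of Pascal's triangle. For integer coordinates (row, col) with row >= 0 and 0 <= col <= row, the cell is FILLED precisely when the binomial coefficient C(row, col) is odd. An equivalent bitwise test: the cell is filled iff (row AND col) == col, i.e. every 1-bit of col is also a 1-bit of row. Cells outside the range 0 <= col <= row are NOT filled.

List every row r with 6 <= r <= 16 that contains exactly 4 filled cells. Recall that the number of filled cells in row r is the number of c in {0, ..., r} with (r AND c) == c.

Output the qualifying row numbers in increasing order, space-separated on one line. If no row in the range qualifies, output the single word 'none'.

Row r has 2^popcount(r) filled cells, so we need popcount(r) = log2(4) = 2.
Scan r = 6..16 and keep those with exactly 2 one-bits:
r=6=110 popcount=2 -> KEEP
r=7=111 popcount=3 -> skip
r=8=1000 popcount=1 -> skip
r=9=1001 popcount=2 -> KEEP
r=10=1010 popcount=2 -> KEEP
r=11=1011 popcount=3 -> skip
r=12=1100 popcount=2 -> KEEP
r=13=1101 popcount=3 -> skip
r=14=1110 popcount=3 -> skip
r=15=1111 popcount=4 -> skip
r=16=10000 popcount=1 -> skip
Kept rows: 6 9 10 12

Answer: 6 9 10 12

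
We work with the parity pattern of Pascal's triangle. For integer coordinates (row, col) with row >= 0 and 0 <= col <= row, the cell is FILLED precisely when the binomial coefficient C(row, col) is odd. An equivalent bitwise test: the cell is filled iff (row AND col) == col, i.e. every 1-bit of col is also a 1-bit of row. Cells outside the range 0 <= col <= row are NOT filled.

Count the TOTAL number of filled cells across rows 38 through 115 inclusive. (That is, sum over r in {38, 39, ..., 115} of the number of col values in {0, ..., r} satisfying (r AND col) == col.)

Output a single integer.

Answer: 1338

Derivation:
r38=100110 pc3: +8 =8
r39=100111 pc4: +16 =24
r40=101000 pc2: +4 =28
r41=101001 pc3: +8 =36
r42=101010 pc3: +8 =44
r43=101011 pc4: +16 =60
r44=101100 pc3: +8 =68
r45=101101 pc4: +16 =84
r46=101110 pc4: +16 =100
r47=101111 pc5: +32 =132
r48=110000 pc2: +4 =136
r49=110001 pc3: +8 =144
r50=110010 pc3: +8 =152
r51=110011 pc4: +16 =168
r52=110100 pc3: +8 =176
r53=110101 pc4: +16 =192
r54=110110 pc4: +16 =208
r55=110111 pc5: +32 =240
r56=111000 pc3: +8 =248
r57=111001 pc4: +16 =264
r58=111010 pc4: +16 =280
r59=111011 pc5: +32 =312
r60=111100 pc4: +16 =328
r61=111101 pc5: +32 =360
r62=111110 pc5: +32 =392
r63=111111 pc6: +64 =456
r64=1000000 pc1: +2 =458
r65=1000001 pc2: +4 =462
r66=1000010 pc2: +4 =466
r67=1000011 pc3: +8 =474
r68=1000100 pc2: +4 =478
r69=1000101 pc3: +8 =486
r70=1000110 pc3: +8 =494
r71=1000111 pc4: +16 =510
r72=1001000 pc2: +4 =514
r73=1001001 pc3: +8 =522
r74=1001010 pc3: +8 =530
r75=1001011 pc4: +16 =546
r76=1001100 pc3: +8 =554
r77=1001101 pc4: +16 =570
r78=1001110 pc4: +16 =586
r79=1001111 pc5: +32 =618
r80=1010000 pc2: +4 =622
r81=1010001 pc3: +8 =630
r82=1010010 pc3: +8 =638
r83=1010011 pc4: +16 =654
r84=1010100 pc3: +8 =662
r85=1010101 pc4: +16 =678
r86=1010110 pc4: +16 =694
r87=1010111 pc5: +32 =726
r88=1011000 pc3: +8 =734
r89=1011001 pc4: +16 =750
r90=1011010 pc4: +16 =766
r91=1011011 pc5: +32 =798
r92=1011100 pc4: +16 =814
r93=1011101 pc5: +32 =846
r94=1011110 pc5: +32 =878
r95=1011111 pc6: +64 =942
r96=1100000 pc2: +4 =946
r97=1100001 pc3: +8 =954
r98=1100010 pc3: +8 =962
r99=1100011 pc4: +16 =978
r100=1100100 pc3: +8 =986
r101=1100101 pc4: +16 =1002
r102=1100110 pc4: +16 =1018
r103=1100111 pc5: +32 =1050
r104=1101000 pc3: +8 =1058
r105=1101001 pc4: +16 =1074
r106=1101010 pc4: +16 =1090
r107=1101011 pc5: +32 =1122
r108=1101100 pc4: +16 =1138
r109=1101101 pc5: +32 =1170
r110=1101110 pc5: +32 =1202
r111=1101111 pc6: +64 =1266
r112=1110000 pc3: +8 =1274
r113=1110001 pc4: +16 =1290
r114=1110010 pc4: +16 =1306
r115=1110011 pc5: +32 =1338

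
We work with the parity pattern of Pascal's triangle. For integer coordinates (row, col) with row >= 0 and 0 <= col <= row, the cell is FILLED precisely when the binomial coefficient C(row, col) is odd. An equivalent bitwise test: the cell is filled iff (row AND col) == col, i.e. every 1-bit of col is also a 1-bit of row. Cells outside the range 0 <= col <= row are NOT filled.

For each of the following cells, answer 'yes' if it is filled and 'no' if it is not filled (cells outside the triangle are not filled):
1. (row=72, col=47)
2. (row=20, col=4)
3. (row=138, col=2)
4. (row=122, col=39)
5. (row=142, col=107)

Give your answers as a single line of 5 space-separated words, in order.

(72,47): row=0b1001000, col=0b101111, row AND col = 0b1000 = 8; 8 != 47 -> empty
(20,4): row=0b10100, col=0b100, row AND col = 0b100 = 4; 4 == 4 -> filled
(138,2): row=0b10001010, col=0b10, row AND col = 0b10 = 2; 2 == 2 -> filled
(122,39): row=0b1111010, col=0b100111, row AND col = 0b100010 = 34; 34 != 39 -> empty
(142,107): row=0b10001110, col=0b1101011, row AND col = 0b1010 = 10; 10 != 107 -> empty

Answer: no yes yes no no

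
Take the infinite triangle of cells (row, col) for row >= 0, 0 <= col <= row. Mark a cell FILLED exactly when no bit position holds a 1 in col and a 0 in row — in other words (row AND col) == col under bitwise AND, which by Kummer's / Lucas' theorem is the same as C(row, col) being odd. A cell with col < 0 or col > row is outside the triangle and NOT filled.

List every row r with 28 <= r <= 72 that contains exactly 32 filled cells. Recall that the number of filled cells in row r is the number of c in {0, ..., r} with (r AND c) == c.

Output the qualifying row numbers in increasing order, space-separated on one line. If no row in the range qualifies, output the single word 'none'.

Row r has 2^popcount(r) filled cells, so we need popcount(r) = log2(32) = 5.
Scan r = 28..72 and keep those with exactly 5 one-bits:
r=28=11100 popcount=3 -> skip
r=29=11101 popcount=4 -> skip
r=30=11110 popcount=4 -> skip
r=31=11111 popcount=5 -> KEEP
r=32=100000 popcount=1 -> skip
r=33=100001 popcount=2 -> skip
r=34=100010 popcount=2 -> skip
r=35=100011 popcount=3 -> skip
r=36=100100 popcount=2 -> skip
r=37=100101 popcount=3 -> skip
r=38=100110 popcount=3 -> skip
r=39=100111 popcount=4 -> skip
r=40=101000 popcount=2 -> skip
r=41=101001 popcount=3 -> skip
r=42=101010 popcount=3 -> skip
r=43=101011 popcount=4 -> skip
r=44=101100 popcount=3 -> skip
r=45=101101 popcount=4 -> skip
r=46=101110 popcount=4 -> skip
r=47=101111 popcount=5 -> KEEP
r=48=110000 popcount=2 -> skip
r=49=110001 popcount=3 -> skip
r=50=110010 popcount=3 -> skip
r=51=110011 popcount=4 -> skip
r=52=110100 popcount=3 -> skip
r=53=110101 popcount=4 -> skip
r=54=110110 popcount=4 -> skip
r=55=110111 popcount=5 -> KEEP
r=56=111000 popcount=3 -> skip
r=57=111001 popcount=4 -> skip
r=58=111010 popcount=4 -> skip
r=59=111011 popcount=5 -> KEEP
r=60=111100 popcount=4 -> skip
r=61=111101 popcount=5 -> KEEP
r=62=111110 popcount=5 -> KEEP
r=63=111111 popcount=6 -> skip
r=64=1000000 popcount=1 -> skip
r=65=1000001 popcount=2 -> skip
r=66=1000010 popcount=2 -> skip
r=67=1000011 popcount=3 -> skip
r=68=1000100 popcount=2 -> skip
r=69=1000101 popcount=3 -> skip
r=70=1000110 popcount=3 -> skip
r=71=1000111 popcount=4 -> skip
r=72=1001000 popcount=2 -> skip
Kept rows: 31 47 55 59 61 62

Answer: 31 47 55 59 61 62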